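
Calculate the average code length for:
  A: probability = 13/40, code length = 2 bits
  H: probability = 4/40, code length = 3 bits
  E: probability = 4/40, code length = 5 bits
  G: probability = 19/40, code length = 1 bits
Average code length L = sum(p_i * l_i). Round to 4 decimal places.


Weighted contributions p_i * l_i:
  A: (13/40) * 2 = 26/40
  H: (4/40) * 3 = 12/40
  E: (4/40) * 5 = 20/40
  G: (19/40) * 1 = 19/40
Sum = (26 + 12 + 20 + 19)/40 = 77/40

L = 77/40 = 1.9250 bits/symbol


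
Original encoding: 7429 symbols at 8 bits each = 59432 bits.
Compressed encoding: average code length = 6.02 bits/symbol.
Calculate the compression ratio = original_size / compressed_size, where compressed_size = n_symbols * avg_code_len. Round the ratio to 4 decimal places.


original_size = n_symbols * orig_bits = 7429 * 8 = 59432 bits
compressed_size = n_symbols * avg_code_len = 7429 * 6.02 = 44722.58 bits
ratio = original_size / compressed_size = 59432 / 44722.58 = 1.3289

Compression ratio = 1.3289


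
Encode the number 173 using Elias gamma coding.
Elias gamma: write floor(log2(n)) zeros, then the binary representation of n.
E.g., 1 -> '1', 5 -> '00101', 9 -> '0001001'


num_bits = floor(log2(173)) + 1 = 8
leading_zeros = num_bits - 1 = 7
binary(173) = 10101101

Elias gamma(173) = '0000000' + '10101101' = 000000010101101 (15 bits)


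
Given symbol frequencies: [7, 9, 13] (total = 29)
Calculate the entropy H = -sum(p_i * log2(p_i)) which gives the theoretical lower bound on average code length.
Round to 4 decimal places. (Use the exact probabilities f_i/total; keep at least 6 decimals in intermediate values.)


Per-symbol terms -p_i * log2(p_i) with p_i = f_i/29:
  p = 7/29 = 0.241379: log2(p) = -2.050626, -p*log2(p) = 0.494979
  p = 9/29 = 0.310345: log2(p) = -1.688056, -p*log2(p) = 0.523879
  p = 13/29 = 0.448276: log2(p) = -1.157541, -p*log2(p) = 0.518898
H = 0.494979 + 0.523879 + 0.518898 = 1.537756

H = 1.5378 bits/symbol


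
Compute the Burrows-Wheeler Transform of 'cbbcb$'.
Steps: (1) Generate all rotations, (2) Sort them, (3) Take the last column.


Rotations (sorted):
  0: $cbbcb -> last char: b
  1: b$cbbc -> last char: c
  2: bbcb$c -> last char: c
  3: bcb$cb -> last char: b
  4: cb$cbb -> last char: b
  5: cbbcb$ -> last char: $


BWT = bccbb$


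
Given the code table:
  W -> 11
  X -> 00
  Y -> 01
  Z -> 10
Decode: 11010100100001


Decoding:
11 -> W
01 -> Y
01 -> Y
00 -> X
10 -> Z
00 -> X
01 -> Y


Result: WYYXZXY


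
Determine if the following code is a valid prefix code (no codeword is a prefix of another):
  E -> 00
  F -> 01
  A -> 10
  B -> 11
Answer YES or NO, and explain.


Checking each pair (does one codeword prefix another?):
  E='00' vs F='01': no prefix
  E='00' vs A='10': no prefix
  E='00' vs B='11': no prefix
  F='01' vs E='00': no prefix
  F='01' vs A='10': no prefix
  F='01' vs B='11': no prefix
  A='10' vs E='00': no prefix
  A='10' vs F='01': no prefix
  A='10' vs B='11': no prefix
  B='11' vs E='00': no prefix
  B='11' vs F='01': no prefix
  B='11' vs A='10': no prefix
No violation found over all pairs.

YES -- this is a valid prefix code. No codeword is a prefix of any other codeword.


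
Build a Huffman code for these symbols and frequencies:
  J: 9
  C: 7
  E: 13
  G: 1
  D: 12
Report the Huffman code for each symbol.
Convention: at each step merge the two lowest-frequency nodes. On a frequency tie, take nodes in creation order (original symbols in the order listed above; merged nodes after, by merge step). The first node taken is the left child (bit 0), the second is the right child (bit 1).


Huffman tree construction:
Step 1: Merge G(1) + C(7) = 8
Step 2: Merge (G+C)(8) + J(9) = 17
Step 3: Merge D(12) + E(13) = 25
Step 4: Merge ((G+C)+J)(17) + (D+E)(25) = 42
Read each symbol's code off the tree from the root (left child = 0, right child = 1).

Codes:
  J: 01 (length 2)
  C: 001 (length 3)
  E: 11 (length 2)
  G: 000 (length 3)
  D: 10 (length 2)
Average code length: 92/42 = 2.1905 bits/symbol


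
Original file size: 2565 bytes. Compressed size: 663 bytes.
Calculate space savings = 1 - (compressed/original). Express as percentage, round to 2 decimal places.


ratio = compressed/original = 663/2565 = 0.25848
savings = 1 - ratio = 1 - 0.25848 = 0.74152
as a percentage: 0.74152 * 100 = 74.15%

Space savings = 1 - 663/2565 = 74.15%


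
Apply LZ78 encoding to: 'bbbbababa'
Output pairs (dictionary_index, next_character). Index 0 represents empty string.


LZ78 encoding steps:
Dictionary: {0: ''}
Step 1: w='' (idx 0), next='b' -> output (0, 'b'), add 'b' as idx 1
Step 2: w='b' (idx 1), next='b' -> output (1, 'b'), add 'bb' as idx 2
Step 3: w='b' (idx 1), next='a' -> output (1, 'a'), add 'ba' as idx 3
Step 4: w='ba' (idx 3), next='b' -> output (3, 'b'), add 'bab' as idx 4
Step 5: w='' (idx 0), next='a' -> output (0, 'a'), add 'a' as idx 5


Encoded: [(0, 'b'), (1, 'b'), (1, 'a'), (3, 'b'), (0, 'a')]


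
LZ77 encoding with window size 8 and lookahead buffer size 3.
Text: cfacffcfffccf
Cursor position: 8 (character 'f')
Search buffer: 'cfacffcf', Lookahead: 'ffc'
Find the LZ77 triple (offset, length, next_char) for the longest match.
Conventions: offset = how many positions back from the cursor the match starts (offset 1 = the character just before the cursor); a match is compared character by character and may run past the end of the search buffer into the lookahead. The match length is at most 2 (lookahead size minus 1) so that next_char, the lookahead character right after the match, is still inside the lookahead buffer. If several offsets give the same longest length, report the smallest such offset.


Try each offset into the search buffer:
  offset=1 (pos 7, char 'f'): match length 2
  offset=2 (pos 6, char 'c'): match length 0
  offset=3 (pos 5, char 'f'): match length 1
  offset=4 (pos 4, char 'f'): match length 2
  offset=5 (pos 3, char 'c'): match length 0
  offset=6 (pos 2, char 'a'): match length 0
  offset=7 (pos 1, char 'f'): match length 1
  offset=8 (pos 0, char 'c'): match length 0
Longest match has length 2, found at offsets 1, 4; take the smallest, offset 1.
next_char = character at position 8 + 2 = 10 -> 'c'

Best match: offset=1, length=2 (matching 'ff' starting at position 7)
LZ77 triple: (1, 2, 'c')


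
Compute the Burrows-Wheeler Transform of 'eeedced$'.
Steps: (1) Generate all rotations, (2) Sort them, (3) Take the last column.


Rotations (sorted):
  0: $eeedced -> last char: d
  1: ced$eeed -> last char: d
  2: d$eeedce -> last char: e
  3: dced$eee -> last char: e
  4: ed$eeedc -> last char: c
  5: edced$ee -> last char: e
  6: eedced$e -> last char: e
  7: eeedced$ -> last char: $


BWT = ddeecee$


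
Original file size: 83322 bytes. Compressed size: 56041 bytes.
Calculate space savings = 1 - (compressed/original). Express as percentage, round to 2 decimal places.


ratio = compressed/original = 56041/83322 = 0.672583
savings = 1 - ratio = 1 - 0.672583 = 0.327417
as a percentage: 0.327417 * 100 = 32.74%

Space savings = 1 - 56041/83322 = 32.74%


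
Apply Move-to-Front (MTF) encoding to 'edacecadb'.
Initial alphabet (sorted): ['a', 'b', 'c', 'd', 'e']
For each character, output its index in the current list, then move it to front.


MTF encoding:
'e': index 4 in ['a', 'b', 'c', 'd', 'e'] -> ['e', 'a', 'b', 'c', 'd']
'd': index 4 in ['e', 'a', 'b', 'c', 'd'] -> ['d', 'e', 'a', 'b', 'c']
'a': index 2 in ['d', 'e', 'a', 'b', 'c'] -> ['a', 'd', 'e', 'b', 'c']
'c': index 4 in ['a', 'd', 'e', 'b', 'c'] -> ['c', 'a', 'd', 'e', 'b']
'e': index 3 in ['c', 'a', 'd', 'e', 'b'] -> ['e', 'c', 'a', 'd', 'b']
'c': index 1 in ['e', 'c', 'a', 'd', 'b'] -> ['c', 'e', 'a', 'd', 'b']
'a': index 2 in ['c', 'e', 'a', 'd', 'b'] -> ['a', 'c', 'e', 'd', 'b']
'd': index 3 in ['a', 'c', 'e', 'd', 'b'] -> ['d', 'a', 'c', 'e', 'b']
'b': index 4 in ['d', 'a', 'c', 'e', 'b'] -> ['b', 'd', 'a', 'c', 'e']


Output: [4, 4, 2, 4, 3, 1, 2, 3, 4]


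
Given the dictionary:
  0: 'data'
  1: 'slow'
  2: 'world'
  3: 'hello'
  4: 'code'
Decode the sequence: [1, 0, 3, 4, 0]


Look up each index in the dictionary:
  1 -> 'slow'
  0 -> 'data'
  3 -> 'hello'
  4 -> 'code'
  0 -> 'data'

Decoded: "slow data hello code data"


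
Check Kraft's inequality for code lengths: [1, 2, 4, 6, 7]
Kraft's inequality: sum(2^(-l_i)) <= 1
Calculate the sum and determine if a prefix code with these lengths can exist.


Sum = 2^(-1) + 2^(-2) + 2^(-4) + 2^(-6) + 2^(-7)
    = 0.5 + 0.25 + 0.0625 + 0.015625 + 0.0078125
    = 107/128 = 0.8359375
Since 0.8359375 <= 1, Kraft's inequality IS satisfied.
A prefix code with these lengths CAN exist.

Kraft sum = 0.8359375. Satisfied.


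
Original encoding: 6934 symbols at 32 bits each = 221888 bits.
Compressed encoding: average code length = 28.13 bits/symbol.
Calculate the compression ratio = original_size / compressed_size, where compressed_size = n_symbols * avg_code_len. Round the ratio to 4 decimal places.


original_size = n_symbols * orig_bits = 6934 * 32 = 221888 bits
compressed_size = n_symbols * avg_code_len = 6934 * 28.13 = 195053.42 bits
ratio = original_size / compressed_size = 221888 / 195053.42 = 1.1376

Compression ratio = 1.1376


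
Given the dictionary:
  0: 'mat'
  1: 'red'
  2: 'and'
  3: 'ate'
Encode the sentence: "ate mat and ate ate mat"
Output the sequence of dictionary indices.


Look up each word in the dictionary:
  'ate' -> 3
  'mat' -> 0
  'and' -> 2
  'ate' -> 3
  'ate' -> 3
  'mat' -> 0

Encoded: [3, 0, 2, 3, 3, 0]


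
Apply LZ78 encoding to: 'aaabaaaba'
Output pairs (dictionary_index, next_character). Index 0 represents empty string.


LZ78 encoding steps:
Dictionary: {0: ''}
Step 1: w='' (idx 0), next='a' -> output (0, 'a'), add 'a' as idx 1
Step 2: w='a' (idx 1), next='a' -> output (1, 'a'), add 'aa' as idx 2
Step 3: w='' (idx 0), next='b' -> output (0, 'b'), add 'b' as idx 3
Step 4: w='aa' (idx 2), next='a' -> output (2, 'a'), add 'aaa' as idx 4
Step 5: w='b' (idx 3), next='a' -> output (3, 'a'), add 'ba' as idx 5


Encoded: [(0, 'a'), (1, 'a'), (0, 'b'), (2, 'a'), (3, 'a')]


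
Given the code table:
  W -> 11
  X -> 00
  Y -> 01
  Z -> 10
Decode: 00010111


Decoding:
00 -> X
01 -> Y
01 -> Y
11 -> W


Result: XYYW


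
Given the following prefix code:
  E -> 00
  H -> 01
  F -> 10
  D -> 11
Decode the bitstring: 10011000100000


Decoding step by step:
Bits 10 -> F
Bits 01 -> H
Bits 10 -> F
Bits 00 -> E
Bits 10 -> F
Bits 00 -> E
Bits 00 -> E


Decoded message: FHFEFEE


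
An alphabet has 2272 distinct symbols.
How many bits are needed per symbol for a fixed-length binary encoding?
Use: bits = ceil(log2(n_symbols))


log2(2272) = 11.1497
Bracket: 2^11 = 2048 < 2272 <= 2^12 = 4096
So ceil(log2(2272)) = 12

bits = ceil(log2(2272)) = ceil(11.1497) = 12 bits


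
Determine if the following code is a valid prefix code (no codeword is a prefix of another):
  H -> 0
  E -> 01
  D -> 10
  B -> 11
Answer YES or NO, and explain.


Checking each pair (does one codeword prefix another?):
  H='0' vs E='01': prefix -- VIOLATION

NO -- this is NOT a valid prefix code. H (0) is a prefix of E (01).


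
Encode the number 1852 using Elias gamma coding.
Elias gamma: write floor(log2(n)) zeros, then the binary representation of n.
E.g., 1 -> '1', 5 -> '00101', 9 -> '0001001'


num_bits = floor(log2(1852)) + 1 = 11
leading_zeros = num_bits - 1 = 10
binary(1852) = 11100111100

Elias gamma(1852) = '0000000000' + '11100111100' = 000000000011100111100 (21 bits)


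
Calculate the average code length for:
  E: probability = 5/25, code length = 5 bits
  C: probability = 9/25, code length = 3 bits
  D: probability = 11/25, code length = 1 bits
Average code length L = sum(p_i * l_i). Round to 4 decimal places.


Weighted contributions p_i * l_i:
  E: (5/25) * 5 = 25/25
  C: (9/25) * 3 = 27/25
  D: (11/25) * 1 = 11/25
Sum = (25 + 27 + 11)/25 = 63/25

L = 63/25 = 2.5200 bits/symbol


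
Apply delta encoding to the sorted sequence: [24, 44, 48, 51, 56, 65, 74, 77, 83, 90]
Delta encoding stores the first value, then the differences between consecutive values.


First value: 24
Deltas:
  44 - 24 = 20
  48 - 44 = 4
  51 - 48 = 3
  56 - 51 = 5
  65 - 56 = 9
  74 - 65 = 9
  77 - 74 = 3
  83 - 77 = 6
  90 - 83 = 7


Delta encoded: [24, 20, 4, 3, 5, 9, 9, 3, 6, 7]


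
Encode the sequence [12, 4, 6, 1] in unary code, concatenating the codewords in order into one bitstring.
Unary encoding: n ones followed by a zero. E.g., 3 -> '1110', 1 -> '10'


Encode each number as n ones followed by a terminating 0:
  12 -> 1111111111110 (13 bits)
  4 -> 11110 (5 bits)
  6 -> 1111110 (7 bits)
  1 -> 10 (2 bits)
Total length = 13 + 5 + 7 + 2 = 27 bits.

Unary([12, 4, 6, 1]) = 111111111111011110111111010 (27 bits)


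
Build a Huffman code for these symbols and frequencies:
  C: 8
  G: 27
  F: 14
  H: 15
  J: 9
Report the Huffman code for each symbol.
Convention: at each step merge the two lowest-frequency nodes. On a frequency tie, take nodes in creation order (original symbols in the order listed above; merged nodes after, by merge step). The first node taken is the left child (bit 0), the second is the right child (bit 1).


Huffman tree construction:
Step 1: Merge C(8) + J(9) = 17
Step 2: Merge F(14) + H(15) = 29
Step 3: Merge (C+J)(17) + G(27) = 44
Step 4: Merge (F+H)(29) + ((C+J)+G)(44) = 73
Read each symbol's code off the tree from the root (left child = 0, right child = 1).

Codes:
  C: 100 (length 3)
  G: 11 (length 2)
  F: 00 (length 2)
  H: 01 (length 2)
  J: 101 (length 3)
Average code length: 163/73 = 2.2329 bits/symbol


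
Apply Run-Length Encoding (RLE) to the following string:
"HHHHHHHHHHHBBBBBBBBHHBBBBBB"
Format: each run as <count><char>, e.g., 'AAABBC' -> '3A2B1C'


Scanning runs left to right:
  i=0: run of 'H' x 11 -> '11H'
  i=11: run of 'B' x 8 -> '8B'
  i=19: run of 'H' x 2 -> '2H'
  i=21: run of 'B' x 6 -> '6B'

RLE = 11H8B2H6B


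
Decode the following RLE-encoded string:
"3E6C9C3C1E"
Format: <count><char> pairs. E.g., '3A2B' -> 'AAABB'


Expanding each <count><char> pair:
  3E -> 'EEE'
  6C -> 'CCCCCC'
  9C -> 'CCCCCCCCC'
  3C -> 'CCC'
  1E -> 'E'

Decoded = EEECCCCCCCCCCCCCCCCCCE


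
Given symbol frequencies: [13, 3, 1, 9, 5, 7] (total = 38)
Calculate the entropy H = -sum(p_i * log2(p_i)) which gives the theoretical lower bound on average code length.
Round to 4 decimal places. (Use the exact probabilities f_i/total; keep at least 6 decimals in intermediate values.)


Per-symbol terms -p_i * log2(p_i) with p_i = f_i/38:
  p = 13/38 = 0.342105: log2(p) = -1.547488, -p*log2(p) = 0.529404
  p = 3/38 = 0.078947: log2(p) = -3.662965, -p*log2(p) = 0.289181
  p = 1/38 = 0.026316: log2(p) = -5.247928, -p*log2(p) = 0.138103
  p = 9/38 = 0.236842: log2(p) = -2.078003, -p*log2(p) = 0.492158
  p = 5/38 = 0.131579: log2(p) = -2.925999, -p*log2(p) = 0.385000
  p = 7/38 = 0.184211: log2(p) = -2.440573, -p*log2(p) = 0.449579
H = 0.529404 + 0.289181 + 0.138103 + 0.492158 + 0.385000 + 0.449579 = 2.283425

H = 2.2834 bits/symbol


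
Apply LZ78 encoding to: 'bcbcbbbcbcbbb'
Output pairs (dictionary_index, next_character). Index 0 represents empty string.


LZ78 encoding steps:
Dictionary: {0: ''}
Step 1: w='' (idx 0), next='b' -> output (0, 'b'), add 'b' as idx 1
Step 2: w='' (idx 0), next='c' -> output (0, 'c'), add 'c' as idx 2
Step 3: w='b' (idx 1), next='c' -> output (1, 'c'), add 'bc' as idx 3
Step 4: w='b' (idx 1), next='b' -> output (1, 'b'), add 'bb' as idx 4
Step 5: w='bc' (idx 3), next='b' -> output (3, 'b'), add 'bcb' as idx 5
Step 6: w='c' (idx 2), next='b' -> output (2, 'b'), add 'cb' as idx 6
Step 7: w='bb' (idx 4), end of input -> output (4, '')


Encoded: [(0, 'b'), (0, 'c'), (1, 'c'), (1, 'b'), (3, 'b'), (2, 'b'), (4, '')]


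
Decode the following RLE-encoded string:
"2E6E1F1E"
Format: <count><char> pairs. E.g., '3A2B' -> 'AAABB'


Expanding each <count><char> pair:
  2E -> 'EE'
  6E -> 'EEEEEE'
  1F -> 'F'
  1E -> 'E'

Decoded = EEEEEEEEFE


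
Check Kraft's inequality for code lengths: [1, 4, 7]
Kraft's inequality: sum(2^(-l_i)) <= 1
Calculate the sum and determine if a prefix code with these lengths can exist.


Sum = 2^(-1) + 2^(-4) + 2^(-7)
    = 0.5 + 0.0625 + 0.0078125
    = 73/128 = 0.5703125
Since 0.5703125 <= 1, Kraft's inequality IS satisfied.
A prefix code with these lengths CAN exist.

Kraft sum = 0.5703125. Satisfied.


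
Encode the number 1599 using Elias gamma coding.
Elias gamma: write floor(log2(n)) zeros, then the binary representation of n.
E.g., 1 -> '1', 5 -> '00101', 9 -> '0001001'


num_bits = floor(log2(1599)) + 1 = 11
leading_zeros = num_bits - 1 = 10
binary(1599) = 11000111111

Elias gamma(1599) = '0000000000' + '11000111111' = 000000000011000111111 (21 bits)


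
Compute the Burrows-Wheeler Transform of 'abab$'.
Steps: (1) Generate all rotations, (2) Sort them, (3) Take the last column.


Rotations (sorted):
  0: $abab -> last char: b
  1: ab$ab -> last char: b
  2: abab$ -> last char: $
  3: b$aba -> last char: a
  4: bab$a -> last char: a


BWT = bb$aa


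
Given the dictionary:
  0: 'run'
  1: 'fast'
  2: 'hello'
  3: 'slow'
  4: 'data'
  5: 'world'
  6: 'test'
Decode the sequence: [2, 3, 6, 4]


Look up each index in the dictionary:
  2 -> 'hello'
  3 -> 'slow'
  6 -> 'test'
  4 -> 'data'

Decoded: "hello slow test data"


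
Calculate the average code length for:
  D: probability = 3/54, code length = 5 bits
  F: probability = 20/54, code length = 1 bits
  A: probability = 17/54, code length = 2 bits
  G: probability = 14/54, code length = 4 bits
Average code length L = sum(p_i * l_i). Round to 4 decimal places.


Weighted contributions p_i * l_i:
  D: (3/54) * 5 = 15/54
  F: (20/54) * 1 = 20/54
  A: (17/54) * 2 = 34/54
  G: (14/54) * 4 = 56/54
Sum = (15 + 20 + 34 + 56)/54 = 125/54

L = 125/54 = 2.3148 bits/symbol


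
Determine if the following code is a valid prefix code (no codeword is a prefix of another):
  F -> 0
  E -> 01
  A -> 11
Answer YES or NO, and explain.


Checking each pair (does one codeword prefix another?):
  F='0' vs E='01': prefix -- VIOLATION

NO -- this is NOT a valid prefix code. F (0) is a prefix of E (01).


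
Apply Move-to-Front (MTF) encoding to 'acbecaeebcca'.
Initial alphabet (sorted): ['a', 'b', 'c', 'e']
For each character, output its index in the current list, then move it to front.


MTF encoding:
'a': index 0 in ['a', 'b', 'c', 'e'] -> ['a', 'b', 'c', 'e']
'c': index 2 in ['a', 'b', 'c', 'e'] -> ['c', 'a', 'b', 'e']
'b': index 2 in ['c', 'a', 'b', 'e'] -> ['b', 'c', 'a', 'e']
'e': index 3 in ['b', 'c', 'a', 'e'] -> ['e', 'b', 'c', 'a']
'c': index 2 in ['e', 'b', 'c', 'a'] -> ['c', 'e', 'b', 'a']
'a': index 3 in ['c', 'e', 'b', 'a'] -> ['a', 'c', 'e', 'b']
'e': index 2 in ['a', 'c', 'e', 'b'] -> ['e', 'a', 'c', 'b']
'e': index 0 in ['e', 'a', 'c', 'b'] -> ['e', 'a', 'c', 'b']
'b': index 3 in ['e', 'a', 'c', 'b'] -> ['b', 'e', 'a', 'c']
'c': index 3 in ['b', 'e', 'a', 'c'] -> ['c', 'b', 'e', 'a']
'c': index 0 in ['c', 'b', 'e', 'a'] -> ['c', 'b', 'e', 'a']
'a': index 3 in ['c', 'b', 'e', 'a'] -> ['a', 'c', 'b', 'e']


Output: [0, 2, 2, 3, 2, 3, 2, 0, 3, 3, 0, 3]


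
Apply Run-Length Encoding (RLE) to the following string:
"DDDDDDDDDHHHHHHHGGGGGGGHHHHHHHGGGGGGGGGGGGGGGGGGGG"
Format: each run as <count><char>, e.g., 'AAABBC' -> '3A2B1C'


Scanning runs left to right:
  i=0: run of 'D' x 9 -> '9D'
  i=9: run of 'H' x 7 -> '7H'
  i=16: run of 'G' x 7 -> '7G'
  i=23: run of 'H' x 7 -> '7H'
  i=30: run of 'G' x 20 -> '20G'

RLE = 9D7H7G7H20G


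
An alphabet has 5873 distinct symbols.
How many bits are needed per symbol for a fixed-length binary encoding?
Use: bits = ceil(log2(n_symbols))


log2(5873) = 12.5199
Bracket: 2^12 = 4096 < 5873 <= 2^13 = 8192
So ceil(log2(5873)) = 13

bits = ceil(log2(5873)) = ceil(12.5199) = 13 bits


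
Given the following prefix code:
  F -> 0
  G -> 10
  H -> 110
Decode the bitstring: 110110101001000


Decoding step by step:
Bits 110 -> H
Bits 110 -> H
Bits 10 -> G
Bits 10 -> G
Bits 0 -> F
Bits 10 -> G
Bits 0 -> F
Bits 0 -> F


Decoded message: HHGGFGFF


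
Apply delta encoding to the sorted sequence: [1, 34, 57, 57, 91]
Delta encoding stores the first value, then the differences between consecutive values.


First value: 1
Deltas:
  34 - 1 = 33
  57 - 34 = 23
  57 - 57 = 0
  91 - 57 = 34


Delta encoded: [1, 33, 23, 0, 34]


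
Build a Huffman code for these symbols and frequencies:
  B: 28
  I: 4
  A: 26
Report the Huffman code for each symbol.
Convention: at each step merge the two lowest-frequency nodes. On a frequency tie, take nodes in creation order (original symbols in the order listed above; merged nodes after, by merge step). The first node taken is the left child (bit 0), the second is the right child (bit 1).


Huffman tree construction:
Step 1: Merge I(4) + A(26) = 30
Step 2: Merge B(28) + (I+A)(30) = 58
Read each symbol's code off the tree from the root (left child = 0, right child = 1).

Codes:
  B: 0 (length 1)
  I: 10 (length 2)
  A: 11 (length 2)
Average code length: 88/58 = 1.5172 bits/symbol


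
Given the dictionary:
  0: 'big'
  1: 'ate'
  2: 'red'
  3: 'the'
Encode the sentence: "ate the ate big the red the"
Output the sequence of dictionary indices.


Look up each word in the dictionary:
  'ate' -> 1
  'the' -> 3
  'ate' -> 1
  'big' -> 0
  'the' -> 3
  'red' -> 2
  'the' -> 3

Encoded: [1, 3, 1, 0, 3, 2, 3]


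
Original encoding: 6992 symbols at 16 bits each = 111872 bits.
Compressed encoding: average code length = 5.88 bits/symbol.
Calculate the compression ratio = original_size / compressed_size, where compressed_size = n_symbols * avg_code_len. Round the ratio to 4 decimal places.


original_size = n_symbols * orig_bits = 6992 * 16 = 111872 bits
compressed_size = n_symbols * avg_code_len = 6992 * 5.88 = 41112.96 bits
ratio = original_size / compressed_size = 111872 / 41112.96 = 2.7211

Compression ratio = 2.7211


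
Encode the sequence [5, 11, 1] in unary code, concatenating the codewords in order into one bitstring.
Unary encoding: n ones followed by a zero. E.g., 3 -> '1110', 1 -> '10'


Encode each number as n ones followed by a terminating 0:
  5 -> 111110 (6 bits)
  11 -> 111111111110 (12 bits)
  1 -> 10 (2 bits)
Total length = 6 + 12 + 2 = 20 bits.

Unary([5, 11, 1]) = 11111011111111111010 (20 bits)


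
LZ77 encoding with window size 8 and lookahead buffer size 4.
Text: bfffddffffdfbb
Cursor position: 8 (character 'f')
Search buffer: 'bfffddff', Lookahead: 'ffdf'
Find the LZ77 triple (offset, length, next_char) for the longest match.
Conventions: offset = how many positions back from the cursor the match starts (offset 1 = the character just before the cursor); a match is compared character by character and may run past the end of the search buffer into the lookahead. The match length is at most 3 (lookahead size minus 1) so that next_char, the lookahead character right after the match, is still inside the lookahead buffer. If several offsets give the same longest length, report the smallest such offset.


Try each offset into the search buffer:
  offset=1 (pos 7, char 'f'): match length 2
  offset=2 (pos 6, char 'f'): match length 2
  offset=3 (pos 5, char 'd'): match length 0
  offset=4 (pos 4, char 'd'): match length 0
  offset=5 (pos 3, char 'f'): match length 1
  offset=6 (pos 2, char 'f'): match length 3
  offset=7 (pos 1, char 'f'): match length 2
  offset=8 (pos 0, char 'b'): match length 0
Longest match has length 3 at offset 6.
next_char = character at position 8 + 3 = 11 -> 'f'

Best match: offset=6, length=3 (matching 'ffd' starting at position 2)
LZ77 triple: (6, 3, 'f')


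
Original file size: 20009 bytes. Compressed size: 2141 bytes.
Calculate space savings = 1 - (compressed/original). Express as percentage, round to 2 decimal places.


ratio = compressed/original = 2141/20009 = 0.107002
savings = 1 - ratio = 1 - 0.107002 = 0.892998
as a percentage: 0.892998 * 100 = 89.3%

Space savings = 1 - 2141/20009 = 89.3%


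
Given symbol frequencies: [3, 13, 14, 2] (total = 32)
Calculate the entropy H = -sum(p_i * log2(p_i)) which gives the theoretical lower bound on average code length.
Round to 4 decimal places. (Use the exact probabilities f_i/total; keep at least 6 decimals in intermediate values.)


Per-symbol terms -p_i * log2(p_i) with p_i = f_i/32:
  p = 3/32 = 0.093750: log2(p) = -3.415037, -p*log2(p) = 0.320160
  p = 13/32 = 0.406250: log2(p) = -1.299560, -p*log2(p) = 0.527946
  p = 14/32 = 0.437500: log2(p) = -1.192645, -p*log2(p) = 0.521782
  p = 2/32 = 0.062500: log2(p) = -4.000000, -p*log2(p) = 0.250000
H = 0.320160 + 0.527946 + 0.521782 + 0.250000 = 1.619888

H = 1.6199 bits/symbol


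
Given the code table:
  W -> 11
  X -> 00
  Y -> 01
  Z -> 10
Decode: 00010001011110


Decoding:
00 -> X
01 -> Y
00 -> X
01 -> Y
01 -> Y
11 -> W
10 -> Z


Result: XYXYYWZ


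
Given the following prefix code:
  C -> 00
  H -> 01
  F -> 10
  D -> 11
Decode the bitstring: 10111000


Decoding step by step:
Bits 10 -> F
Bits 11 -> D
Bits 10 -> F
Bits 00 -> C


Decoded message: FDFC


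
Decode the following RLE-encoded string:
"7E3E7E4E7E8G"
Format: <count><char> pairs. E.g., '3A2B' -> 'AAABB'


Expanding each <count><char> pair:
  7E -> 'EEEEEEE'
  3E -> 'EEE'
  7E -> 'EEEEEEE'
  4E -> 'EEEE'
  7E -> 'EEEEEEE'
  8G -> 'GGGGGGGG'

Decoded = EEEEEEEEEEEEEEEEEEEEEEEEEEEEGGGGGGGG


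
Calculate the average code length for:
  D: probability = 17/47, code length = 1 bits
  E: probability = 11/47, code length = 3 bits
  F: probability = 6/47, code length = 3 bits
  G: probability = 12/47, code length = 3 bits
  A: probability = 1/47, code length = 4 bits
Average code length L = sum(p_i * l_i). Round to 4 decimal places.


Weighted contributions p_i * l_i:
  D: (17/47) * 1 = 17/47
  E: (11/47) * 3 = 33/47
  F: (6/47) * 3 = 18/47
  G: (12/47) * 3 = 36/47
  A: (1/47) * 4 = 4/47
Sum = (17 + 33 + 18 + 36 + 4)/47 = 108/47

L = 108/47 = 2.2979 bits/symbol


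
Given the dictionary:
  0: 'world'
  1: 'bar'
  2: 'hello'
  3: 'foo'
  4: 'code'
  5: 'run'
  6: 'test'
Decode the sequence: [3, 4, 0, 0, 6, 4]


Look up each index in the dictionary:
  3 -> 'foo'
  4 -> 'code'
  0 -> 'world'
  0 -> 'world'
  6 -> 'test'
  4 -> 'code'

Decoded: "foo code world world test code"


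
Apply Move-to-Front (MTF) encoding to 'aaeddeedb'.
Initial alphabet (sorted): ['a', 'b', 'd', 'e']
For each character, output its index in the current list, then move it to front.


MTF encoding:
'a': index 0 in ['a', 'b', 'd', 'e'] -> ['a', 'b', 'd', 'e']
'a': index 0 in ['a', 'b', 'd', 'e'] -> ['a', 'b', 'd', 'e']
'e': index 3 in ['a', 'b', 'd', 'e'] -> ['e', 'a', 'b', 'd']
'd': index 3 in ['e', 'a', 'b', 'd'] -> ['d', 'e', 'a', 'b']
'd': index 0 in ['d', 'e', 'a', 'b'] -> ['d', 'e', 'a', 'b']
'e': index 1 in ['d', 'e', 'a', 'b'] -> ['e', 'd', 'a', 'b']
'e': index 0 in ['e', 'd', 'a', 'b'] -> ['e', 'd', 'a', 'b']
'd': index 1 in ['e', 'd', 'a', 'b'] -> ['d', 'e', 'a', 'b']
'b': index 3 in ['d', 'e', 'a', 'b'] -> ['b', 'd', 'e', 'a']


Output: [0, 0, 3, 3, 0, 1, 0, 1, 3]


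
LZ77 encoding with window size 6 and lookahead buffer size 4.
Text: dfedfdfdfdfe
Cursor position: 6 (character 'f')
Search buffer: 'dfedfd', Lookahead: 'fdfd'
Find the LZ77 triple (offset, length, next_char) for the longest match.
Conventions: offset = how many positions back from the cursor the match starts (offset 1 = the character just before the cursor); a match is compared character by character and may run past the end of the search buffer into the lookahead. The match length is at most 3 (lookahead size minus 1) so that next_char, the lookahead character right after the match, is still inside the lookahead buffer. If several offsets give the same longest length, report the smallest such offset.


Try each offset into the search buffer:
  offset=1 (pos 5, char 'd'): match length 0
  offset=2 (pos 4, char 'f'): match length 3
  offset=3 (pos 3, char 'd'): match length 0
  offset=4 (pos 2, char 'e'): match length 0
  offset=5 (pos 1, char 'f'): match length 1
  offset=6 (pos 0, char 'd'): match length 0
Longest match has length 3 at offset 2.
next_char = character at position 6 + 3 = 9 -> 'd'

Best match: offset=2, length=3 (matching 'fdf' starting at position 4)
LZ77 triple: (2, 3, 'd')


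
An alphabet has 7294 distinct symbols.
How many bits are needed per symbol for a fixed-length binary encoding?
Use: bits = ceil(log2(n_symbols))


log2(7294) = 12.8325
Bracket: 2^12 = 4096 < 7294 <= 2^13 = 8192
So ceil(log2(7294)) = 13

bits = ceil(log2(7294)) = ceil(12.8325) = 13 bits


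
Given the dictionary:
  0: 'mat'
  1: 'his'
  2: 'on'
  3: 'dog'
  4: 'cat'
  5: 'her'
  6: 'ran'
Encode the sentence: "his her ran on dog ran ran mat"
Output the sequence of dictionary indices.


Look up each word in the dictionary:
  'his' -> 1
  'her' -> 5
  'ran' -> 6
  'on' -> 2
  'dog' -> 3
  'ran' -> 6
  'ran' -> 6
  'mat' -> 0

Encoded: [1, 5, 6, 2, 3, 6, 6, 0]


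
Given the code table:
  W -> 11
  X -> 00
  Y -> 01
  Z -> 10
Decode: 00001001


Decoding:
00 -> X
00 -> X
10 -> Z
01 -> Y


Result: XXZY


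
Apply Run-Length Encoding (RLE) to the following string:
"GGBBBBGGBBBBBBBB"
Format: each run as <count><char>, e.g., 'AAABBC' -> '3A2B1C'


Scanning runs left to right:
  i=0: run of 'G' x 2 -> '2G'
  i=2: run of 'B' x 4 -> '4B'
  i=6: run of 'G' x 2 -> '2G'
  i=8: run of 'B' x 8 -> '8B'

RLE = 2G4B2G8B


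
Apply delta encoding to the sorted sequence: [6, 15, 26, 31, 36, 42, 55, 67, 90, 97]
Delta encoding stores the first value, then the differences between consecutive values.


First value: 6
Deltas:
  15 - 6 = 9
  26 - 15 = 11
  31 - 26 = 5
  36 - 31 = 5
  42 - 36 = 6
  55 - 42 = 13
  67 - 55 = 12
  90 - 67 = 23
  97 - 90 = 7


Delta encoded: [6, 9, 11, 5, 5, 6, 13, 12, 23, 7]


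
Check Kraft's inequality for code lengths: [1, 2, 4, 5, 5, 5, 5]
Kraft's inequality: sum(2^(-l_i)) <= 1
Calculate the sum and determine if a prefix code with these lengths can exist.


Sum = 2^(-1) + 2^(-2) + 2^(-4) + 2^(-5) + 2^(-5) + 2^(-5) + 2^(-5)
    = 0.5 + 0.25 + 0.0625 + 0.03125 + 0.03125 + 0.03125 + 0.03125
    = 30/32 = 0.9375
Since 0.9375 <= 1, Kraft's inequality IS satisfied.
A prefix code with these lengths CAN exist.

Kraft sum = 0.9375. Satisfied.


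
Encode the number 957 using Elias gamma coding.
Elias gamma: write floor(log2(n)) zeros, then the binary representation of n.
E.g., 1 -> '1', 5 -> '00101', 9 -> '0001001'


num_bits = floor(log2(957)) + 1 = 10
leading_zeros = num_bits - 1 = 9
binary(957) = 1110111101

Elias gamma(957) = '000000000' + '1110111101' = 0000000001110111101 (19 bits)


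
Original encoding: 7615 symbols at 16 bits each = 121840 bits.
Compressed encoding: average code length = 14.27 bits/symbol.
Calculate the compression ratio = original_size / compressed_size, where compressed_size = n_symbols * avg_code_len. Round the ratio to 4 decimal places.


original_size = n_symbols * orig_bits = 7615 * 16 = 121840 bits
compressed_size = n_symbols * avg_code_len = 7615 * 14.27 = 108666.05 bits
ratio = original_size / compressed_size = 121840 / 108666.05 = 1.1212

Compression ratio = 1.1212


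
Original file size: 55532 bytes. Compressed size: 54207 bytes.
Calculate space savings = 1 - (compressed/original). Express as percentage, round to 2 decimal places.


ratio = compressed/original = 54207/55532 = 0.97614
savings = 1 - ratio = 1 - 0.97614 = 0.02386
as a percentage: 0.02386 * 100 = 2.39%

Space savings = 1 - 54207/55532 = 2.39%


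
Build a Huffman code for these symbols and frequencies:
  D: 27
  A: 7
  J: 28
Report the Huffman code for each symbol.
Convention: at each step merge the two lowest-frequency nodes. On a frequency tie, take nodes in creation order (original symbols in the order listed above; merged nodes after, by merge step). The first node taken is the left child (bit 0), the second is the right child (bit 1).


Huffman tree construction:
Step 1: Merge A(7) + D(27) = 34
Step 2: Merge J(28) + (A+D)(34) = 62
Read each symbol's code off the tree from the root (left child = 0, right child = 1).

Codes:
  D: 11 (length 2)
  A: 10 (length 2)
  J: 0 (length 1)
Average code length: 96/62 = 1.5484 bits/symbol


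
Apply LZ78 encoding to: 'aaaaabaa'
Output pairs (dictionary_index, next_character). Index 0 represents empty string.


LZ78 encoding steps:
Dictionary: {0: ''}
Step 1: w='' (idx 0), next='a' -> output (0, 'a'), add 'a' as idx 1
Step 2: w='a' (idx 1), next='a' -> output (1, 'a'), add 'aa' as idx 2
Step 3: w='aa' (idx 2), next='b' -> output (2, 'b'), add 'aab' as idx 3
Step 4: w='aa' (idx 2), end of input -> output (2, '')


Encoded: [(0, 'a'), (1, 'a'), (2, 'b'), (2, '')]


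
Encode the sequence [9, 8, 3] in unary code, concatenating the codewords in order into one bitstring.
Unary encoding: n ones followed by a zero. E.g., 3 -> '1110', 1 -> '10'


Encode each number as n ones followed by a terminating 0:
  9 -> 1111111110 (10 bits)
  8 -> 111111110 (9 bits)
  3 -> 1110 (4 bits)
Total length = 10 + 9 + 4 = 23 bits.

Unary([9, 8, 3]) = 11111111101111111101110 (23 bits)


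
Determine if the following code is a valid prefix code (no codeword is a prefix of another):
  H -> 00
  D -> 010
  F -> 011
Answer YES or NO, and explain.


Checking each pair (does one codeword prefix another?):
  H='00' vs D='010': no prefix
  H='00' vs F='011': no prefix
  D='010' vs H='00': no prefix
  D='010' vs F='011': no prefix
  F='011' vs H='00': no prefix
  F='011' vs D='010': no prefix
No violation found over all pairs.

YES -- this is a valid prefix code. No codeword is a prefix of any other codeword.


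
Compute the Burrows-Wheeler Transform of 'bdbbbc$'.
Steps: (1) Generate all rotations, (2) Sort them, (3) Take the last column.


Rotations (sorted):
  0: $bdbbbc -> last char: c
  1: bbbc$bd -> last char: d
  2: bbc$bdb -> last char: b
  3: bc$bdbb -> last char: b
  4: bdbbbc$ -> last char: $
  5: c$bdbbb -> last char: b
  6: dbbbc$b -> last char: b


BWT = cdbb$bb


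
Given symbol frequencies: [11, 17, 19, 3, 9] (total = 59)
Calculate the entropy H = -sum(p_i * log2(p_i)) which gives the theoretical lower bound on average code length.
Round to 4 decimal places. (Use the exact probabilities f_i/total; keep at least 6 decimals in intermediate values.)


Per-symbol terms -p_i * log2(p_i) with p_i = f_i/59:
  p = 11/59 = 0.186441: log2(p) = -2.423211, -p*log2(p) = 0.451785
  p = 17/59 = 0.288136: log2(p) = -1.795180, -p*log2(p) = 0.517255
  p = 19/59 = 0.322034: log2(p) = -1.634716, -p*log2(p) = 0.526434
  p = 3/59 = 0.050847: log2(p) = -4.297681, -p*log2(p) = 0.218526
  p = 9/59 = 0.152542: log2(p) = -2.712718, -p*log2(p) = 0.413804
H = 0.451785 + 0.517255 + 0.526434 + 0.218526 + 0.413804 = 2.127804

H = 2.1278 bits/symbol


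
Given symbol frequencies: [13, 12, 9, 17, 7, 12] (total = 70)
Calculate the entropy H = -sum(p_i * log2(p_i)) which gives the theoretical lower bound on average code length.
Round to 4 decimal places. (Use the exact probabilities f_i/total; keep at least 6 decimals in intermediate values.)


Per-symbol terms -p_i * log2(p_i) with p_i = f_i/70:
  p = 13/70 = 0.185714: log2(p) = -2.428843, -p*log2(p) = 0.451071
  p = 12/70 = 0.171429: log2(p) = -2.544321, -p*log2(p) = 0.436169
  p = 9/70 = 0.128571: log2(p) = -2.959358, -p*log2(p) = 0.380489
  p = 17/70 = 0.242857: log2(p) = -2.041820, -p*log2(p) = 0.495871
  p = 7/70 = 0.100000: log2(p) = -3.321928, -p*log2(p) = 0.332193
  p = 12/70 = 0.171429: log2(p) = -2.544321, -p*log2(p) = 0.436169
H = 0.451071 + 0.436169 + 0.380489 + 0.495871 + 0.332193 + 0.436169 = 2.531962

H = 2.532 bits/symbol


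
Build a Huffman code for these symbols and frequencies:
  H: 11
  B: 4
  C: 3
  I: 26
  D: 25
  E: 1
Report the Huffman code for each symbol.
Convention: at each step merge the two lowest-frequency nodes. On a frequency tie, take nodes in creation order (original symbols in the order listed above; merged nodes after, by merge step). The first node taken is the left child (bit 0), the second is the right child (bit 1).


Huffman tree construction:
Step 1: Merge E(1) + C(3) = 4
Step 2: Merge B(4) + (E+C)(4) = 8
Step 3: Merge (B+(E+C))(8) + H(11) = 19
Step 4: Merge ((B+(E+C))+H)(19) + D(25) = 44
Step 5: Merge I(26) + (((B+(E+C))+H)+D)(44) = 70
Read each symbol's code off the tree from the root (left child = 0, right child = 1).

Codes:
  H: 101 (length 3)
  B: 1000 (length 4)
  C: 10011 (length 5)
  I: 0 (length 1)
  D: 11 (length 2)
  E: 10010 (length 5)
Average code length: 145/70 = 2.0714 bits/symbol


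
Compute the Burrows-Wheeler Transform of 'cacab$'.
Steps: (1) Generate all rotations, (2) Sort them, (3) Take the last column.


Rotations (sorted):
  0: $cacab -> last char: b
  1: ab$cac -> last char: c
  2: acab$c -> last char: c
  3: b$caca -> last char: a
  4: cab$ca -> last char: a
  5: cacab$ -> last char: $


BWT = bccaa$


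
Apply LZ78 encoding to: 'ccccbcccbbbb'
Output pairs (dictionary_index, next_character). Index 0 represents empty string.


LZ78 encoding steps:
Dictionary: {0: ''}
Step 1: w='' (idx 0), next='c' -> output (0, 'c'), add 'c' as idx 1
Step 2: w='c' (idx 1), next='c' -> output (1, 'c'), add 'cc' as idx 2
Step 3: w='c' (idx 1), next='b' -> output (1, 'b'), add 'cb' as idx 3
Step 4: w='cc' (idx 2), next='c' -> output (2, 'c'), add 'ccc' as idx 4
Step 5: w='' (idx 0), next='b' -> output (0, 'b'), add 'b' as idx 5
Step 6: w='b' (idx 5), next='b' -> output (5, 'b'), add 'bb' as idx 6
Step 7: w='b' (idx 5), end of input -> output (5, '')


Encoded: [(0, 'c'), (1, 'c'), (1, 'b'), (2, 'c'), (0, 'b'), (5, 'b'), (5, '')]


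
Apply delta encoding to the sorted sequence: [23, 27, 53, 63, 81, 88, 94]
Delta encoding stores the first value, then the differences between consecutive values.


First value: 23
Deltas:
  27 - 23 = 4
  53 - 27 = 26
  63 - 53 = 10
  81 - 63 = 18
  88 - 81 = 7
  94 - 88 = 6


Delta encoded: [23, 4, 26, 10, 18, 7, 6]


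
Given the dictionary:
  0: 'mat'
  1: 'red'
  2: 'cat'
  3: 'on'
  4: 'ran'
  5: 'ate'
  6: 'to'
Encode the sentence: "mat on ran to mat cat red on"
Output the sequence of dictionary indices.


Look up each word in the dictionary:
  'mat' -> 0
  'on' -> 3
  'ran' -> 4
  'to' -> 6
  'mat' -> 0
  'cat' -> 2
  'red' -> 1
  'on' -> 3

Encoded: [0, 3, 4, 6, 0, 2, 1, 3]


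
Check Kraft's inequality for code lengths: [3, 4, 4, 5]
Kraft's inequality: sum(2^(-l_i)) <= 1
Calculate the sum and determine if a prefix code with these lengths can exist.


Sum = 2^(-3) + 2^(-4) + 2^(-4) + 2^(-5)
    = 0.125 + 0.0625 + 0.0625 + 0.03125
    = 9/32 = 0.28125
Since 0.28125 <= 1, Kraft's inequality IS satisfied.
A prefix code with these lengths CAN exist.

Kraft sum = 0.28125. Satisfied.


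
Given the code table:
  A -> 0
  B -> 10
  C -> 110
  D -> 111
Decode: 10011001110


Decoding:
10 -> B
0 -> A
110 -> C
0 -> A
111 -> D
0 -> A


Result: BACADA


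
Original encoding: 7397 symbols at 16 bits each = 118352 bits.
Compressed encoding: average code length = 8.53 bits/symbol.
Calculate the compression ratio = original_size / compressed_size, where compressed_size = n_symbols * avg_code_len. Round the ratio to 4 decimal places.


original_size = n_symbols * orig_bits = 7397 * 16 = 118352 bits
compressed_size = n_symbols * avg_code_len = 7397 * 8.53 = 63096.41 bits
ratio = original_size / compressed_size = 118352 / 63096.41 = 1.8757

Compression ratio = 1.8757


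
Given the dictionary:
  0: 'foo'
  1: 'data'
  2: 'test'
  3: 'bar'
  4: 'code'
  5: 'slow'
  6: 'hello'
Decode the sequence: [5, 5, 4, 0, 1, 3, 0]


Look up each index in the dictionary:
  5 -> 'slow'
  5 -> 'slow'
  4 -> 'code'
  0 -> 'foo'
  1 -> 'data'
  3 -> 'bar'
  0 -> 'foo'

Decoded: "slow slow code foo data bar foo"


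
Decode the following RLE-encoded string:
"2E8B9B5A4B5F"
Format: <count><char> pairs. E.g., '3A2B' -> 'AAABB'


Expanding each <count><char> pair:
  2E -> 'EE'
  8B -> 'BBBBBBBB'
  9B -> 'BBBBBBBBB'
  5A -> 'AAAAA'
  4B -> 'BBBB'
  5F -> 'FFFFF'

Decoded = EEBBBBBBBBBBBBBBBBBAAAAABBBBFFFFF


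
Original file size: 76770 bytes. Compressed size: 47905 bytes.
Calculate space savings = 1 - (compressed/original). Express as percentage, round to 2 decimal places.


ratio = compressed/original = 47905/76770 = 0.624007
savings = 1 - ratio = 1 - 0.624007 = 0.375993
as a percentage: 0.375993 * 100 = 37.6%

Space savings = 1 - 47905/76770 = 37.6%
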